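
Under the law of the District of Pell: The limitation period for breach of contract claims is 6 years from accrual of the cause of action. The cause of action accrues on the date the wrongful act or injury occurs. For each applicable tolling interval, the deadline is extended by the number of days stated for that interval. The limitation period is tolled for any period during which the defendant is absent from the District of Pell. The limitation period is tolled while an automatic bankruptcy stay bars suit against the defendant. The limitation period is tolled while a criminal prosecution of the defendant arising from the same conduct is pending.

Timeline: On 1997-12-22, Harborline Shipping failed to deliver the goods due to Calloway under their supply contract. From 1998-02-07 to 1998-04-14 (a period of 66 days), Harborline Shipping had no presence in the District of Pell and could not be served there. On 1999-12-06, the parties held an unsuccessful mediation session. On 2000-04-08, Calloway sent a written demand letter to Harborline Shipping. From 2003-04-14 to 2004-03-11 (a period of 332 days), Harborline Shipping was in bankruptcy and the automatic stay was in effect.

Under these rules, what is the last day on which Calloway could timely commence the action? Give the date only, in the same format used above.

The limitation period began to run on 1997-12-22.
The untolled deadline — 6 years after 1997-12-22 — is 2003-12-22.
Because the defendant's absence from the jurisdiction ran from 1998-02-07 to 1998-04-14, the deadline is extended by 66 days to 2004-02-26.
Because the automatic bankruptcy stay ran from 2003-04-14 to 2004-03-11, the deadline is extended by 332 days to 2005-01-23.
The other events in the timeline have no effect on the limitation period under the stated rules.

2005-01-23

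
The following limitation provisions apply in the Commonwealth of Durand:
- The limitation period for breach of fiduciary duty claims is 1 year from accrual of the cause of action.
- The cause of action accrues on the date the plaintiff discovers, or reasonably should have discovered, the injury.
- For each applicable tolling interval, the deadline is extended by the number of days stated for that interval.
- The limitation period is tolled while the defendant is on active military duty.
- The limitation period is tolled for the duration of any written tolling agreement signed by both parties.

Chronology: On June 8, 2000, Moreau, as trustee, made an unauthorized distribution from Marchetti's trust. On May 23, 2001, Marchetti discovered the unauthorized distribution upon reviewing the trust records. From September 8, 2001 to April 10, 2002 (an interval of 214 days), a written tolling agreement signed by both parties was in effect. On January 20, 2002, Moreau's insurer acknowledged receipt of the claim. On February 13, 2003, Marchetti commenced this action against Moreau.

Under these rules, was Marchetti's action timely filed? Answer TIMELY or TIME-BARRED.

TIME-BARRED

Accrual is tied to discovery, so the period began on May 23, 2001 rather than on June 8, 2000 when the act occurred.
1 year from May 23, 2001 is May 23, 2002.
Because the written tolling agreement ran from September 8, 2001 to April 10, 2002, the deadline is extended by 214 days to December 23, 2002.
Nothing else in the chronology tolls or restarts the period.
The February 13, 2003 filing falls after the December 23, 2002 deadline; the claim is time-barred.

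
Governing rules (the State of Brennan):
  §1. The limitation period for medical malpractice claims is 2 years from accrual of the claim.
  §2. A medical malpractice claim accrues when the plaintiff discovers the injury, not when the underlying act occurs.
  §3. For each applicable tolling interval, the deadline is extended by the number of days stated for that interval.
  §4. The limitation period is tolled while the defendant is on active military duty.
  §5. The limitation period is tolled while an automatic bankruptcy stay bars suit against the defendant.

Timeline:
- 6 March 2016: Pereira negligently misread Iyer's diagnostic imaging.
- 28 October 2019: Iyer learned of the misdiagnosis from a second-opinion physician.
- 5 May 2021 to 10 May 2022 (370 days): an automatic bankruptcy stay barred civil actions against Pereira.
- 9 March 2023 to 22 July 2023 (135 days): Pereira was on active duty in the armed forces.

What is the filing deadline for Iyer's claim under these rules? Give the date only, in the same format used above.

Accrual is tied to discovery, so the period began on 28 October 2019 rather than on 6 March 2016 when the act occurred.
Adding the 2 years base period to 28 October 2019 gives a deadline of 28 October 2021, before any tolling.
The period was tolled for 370 days by the automatic bankruptcy stay (5 May 2021 to 10 May 2022), pushing the deadline to 2 November 2022.
The defendant's active military service starting 9 March 2023 came too late — the period had run on 2 November 2022 — and so does not extend the deadline.

2 November 2022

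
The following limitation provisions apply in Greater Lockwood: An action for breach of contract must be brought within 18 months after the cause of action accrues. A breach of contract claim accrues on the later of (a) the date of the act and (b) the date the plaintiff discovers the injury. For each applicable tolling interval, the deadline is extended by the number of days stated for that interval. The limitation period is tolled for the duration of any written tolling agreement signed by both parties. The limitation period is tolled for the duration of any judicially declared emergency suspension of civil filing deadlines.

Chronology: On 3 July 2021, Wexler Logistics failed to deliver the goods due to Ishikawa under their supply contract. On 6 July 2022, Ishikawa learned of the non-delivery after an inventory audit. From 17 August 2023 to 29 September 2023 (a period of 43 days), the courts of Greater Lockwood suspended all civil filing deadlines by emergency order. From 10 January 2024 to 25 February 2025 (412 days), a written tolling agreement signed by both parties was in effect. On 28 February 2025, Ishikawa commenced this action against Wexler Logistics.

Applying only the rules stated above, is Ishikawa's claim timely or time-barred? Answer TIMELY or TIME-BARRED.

TIMELY

Taking the later of the act (3 July 2021) and discovery (6 July 2022), the claim accrued on 6 July 2022.
Adding the 18 months base period to 6 July 2022 gives a deadline of 6 January 2024, before any tolling.
The period was tolled for 43 days by the emergency suspension of filing deadlines (17 August 2023 to 29 September 2023), pushing the deadline to 18 February 2024.
The written tolling agreement from 10 January 2024 to 25 February 2025 tolled the period for 412 days, extending the deadline to 5 April 2025.
Filing on 28 February 2025 beat the 5 April 2025 deadline — the action is timely.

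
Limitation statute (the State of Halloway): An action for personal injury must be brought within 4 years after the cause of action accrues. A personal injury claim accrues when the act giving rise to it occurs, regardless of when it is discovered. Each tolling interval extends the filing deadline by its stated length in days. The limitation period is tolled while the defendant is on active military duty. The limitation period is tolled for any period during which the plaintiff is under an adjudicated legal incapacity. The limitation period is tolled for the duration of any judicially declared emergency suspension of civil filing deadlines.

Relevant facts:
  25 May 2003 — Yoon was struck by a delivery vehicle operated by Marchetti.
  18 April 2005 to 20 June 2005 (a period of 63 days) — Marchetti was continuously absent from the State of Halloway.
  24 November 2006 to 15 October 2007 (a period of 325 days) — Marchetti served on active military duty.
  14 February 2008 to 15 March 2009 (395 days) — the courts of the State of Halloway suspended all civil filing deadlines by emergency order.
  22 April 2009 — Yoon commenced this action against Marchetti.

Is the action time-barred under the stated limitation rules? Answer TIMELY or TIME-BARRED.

The limitation period began to run on 25 May 2003.
4 years from 25 May 2003 is 25 May 2007.
The defendant's active military service from 24 November 2006 to 15 October 2007 tolled the period for 325 days, extending the deadline to 14 April 2008.
The emergency suspension of filing deadlines from 14 February 2008 to 15 March 2009 tolled the period for 395 days, extending the deadline to 14 May 2009.
Although the defendant's absence ran from 18 April 2005 to 20 June 2005, the stated rules do not make that a tolling event, so it is disregarded.
The 22 April 2009 filing precedes the 14 May 2009 deadline; the claim is timely.

TIMELY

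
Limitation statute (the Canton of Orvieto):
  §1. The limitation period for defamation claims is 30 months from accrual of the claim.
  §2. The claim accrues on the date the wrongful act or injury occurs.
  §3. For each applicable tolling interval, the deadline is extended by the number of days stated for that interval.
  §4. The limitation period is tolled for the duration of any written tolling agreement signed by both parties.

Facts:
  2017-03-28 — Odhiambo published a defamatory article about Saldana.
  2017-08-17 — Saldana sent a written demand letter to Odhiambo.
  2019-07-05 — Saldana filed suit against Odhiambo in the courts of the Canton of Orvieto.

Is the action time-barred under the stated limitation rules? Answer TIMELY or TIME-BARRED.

The claim accrued on 2017-03-28, when the wrongful act occurred.
Adding the 30 months base period to 2017-03-28 gives a deadline of 2019-09-28, before any tolling.
The other events in the timeline have no effect on the limitation period under the stated rules.
Saldana filed on 2019-07-05, before the 2019-09-28 deadline, so the action is timely.

TIMELY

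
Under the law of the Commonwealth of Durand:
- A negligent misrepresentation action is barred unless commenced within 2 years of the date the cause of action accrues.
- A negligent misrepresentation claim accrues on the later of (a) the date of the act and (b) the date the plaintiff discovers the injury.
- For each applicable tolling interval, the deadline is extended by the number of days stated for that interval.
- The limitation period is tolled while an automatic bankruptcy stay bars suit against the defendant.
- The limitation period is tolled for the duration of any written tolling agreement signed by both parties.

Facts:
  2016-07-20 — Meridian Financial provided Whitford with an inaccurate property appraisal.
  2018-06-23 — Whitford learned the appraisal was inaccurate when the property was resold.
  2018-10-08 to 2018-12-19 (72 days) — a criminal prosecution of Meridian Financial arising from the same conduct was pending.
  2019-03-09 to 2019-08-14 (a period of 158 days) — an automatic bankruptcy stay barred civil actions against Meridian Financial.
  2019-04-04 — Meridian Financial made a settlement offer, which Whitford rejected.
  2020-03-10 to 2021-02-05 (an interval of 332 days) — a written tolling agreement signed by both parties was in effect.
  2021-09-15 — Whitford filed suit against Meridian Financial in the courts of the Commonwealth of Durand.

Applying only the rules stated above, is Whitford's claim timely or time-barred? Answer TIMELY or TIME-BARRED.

TIMELY

Taking the later of the act (2016-07-20) and discovery (2018-06-23), the claim accrued on 2018-06-23.
The untolled deadline — 2 years after 2018-06-23 — is 2020-06-23.
The automatic bankruptcy stay from 2019-03-09 to 2019-08-14 tolled the period for 158 days, extending the deadline to 2020-11-28.
Because the written tolling agreement ran from 2020-03-10 to 2021-02-05, the deadline is extended by 332 days to 2021-10-26.
No stated provision tolls the period for a criminal prosecution, so the interval from 2018-10-08 to 2018-12-19 has no effect on the deadline.
Nothing else in the chronology tolls or restarts the period.
Whitford filed on 2021-09-15, before the 2021-10-26 deadline, so the action is timely.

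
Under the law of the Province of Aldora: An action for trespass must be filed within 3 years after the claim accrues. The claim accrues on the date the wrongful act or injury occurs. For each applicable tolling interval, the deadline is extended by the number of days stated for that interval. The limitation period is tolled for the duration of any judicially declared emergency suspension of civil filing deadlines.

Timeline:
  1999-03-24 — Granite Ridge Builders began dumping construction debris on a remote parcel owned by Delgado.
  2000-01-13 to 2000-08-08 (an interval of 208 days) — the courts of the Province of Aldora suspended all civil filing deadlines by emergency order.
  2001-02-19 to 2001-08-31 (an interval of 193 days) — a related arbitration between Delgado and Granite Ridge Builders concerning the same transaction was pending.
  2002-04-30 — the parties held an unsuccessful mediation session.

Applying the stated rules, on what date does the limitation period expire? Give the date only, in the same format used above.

2002-10-18

The claim accrued on 1999-03-24, the date of the act.
Adding the 3 years base period to 1999-03-24 gives a deadline of 2002-03-24, before any tolling.
The emergency suspension of filing deadlines from 2000-01-13 to 2000-08-08 tolled the period for 208 days, extending the deadline to 2002-10-18.
The pending related arbitration from 2001-02-19 to 2001-08-31 does not toll the period, because no stated rule makes a pending arbitration a tolling event.
Nothing else in the chronology tolls or restarts the period.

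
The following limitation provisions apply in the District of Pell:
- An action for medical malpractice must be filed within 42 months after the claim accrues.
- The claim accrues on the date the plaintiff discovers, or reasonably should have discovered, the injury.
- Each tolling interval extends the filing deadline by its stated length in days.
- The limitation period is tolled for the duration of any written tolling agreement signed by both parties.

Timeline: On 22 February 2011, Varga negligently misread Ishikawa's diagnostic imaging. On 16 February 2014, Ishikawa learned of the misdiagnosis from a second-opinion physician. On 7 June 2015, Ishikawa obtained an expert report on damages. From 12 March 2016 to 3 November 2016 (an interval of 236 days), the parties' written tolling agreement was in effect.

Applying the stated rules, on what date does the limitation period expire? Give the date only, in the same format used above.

9 April 2018

The claim did not accrue until Ishikawa discovered the injury on 16 February 2014; the 22 February 2011 act date does not start the clock under the stated rule.
Adding the 42 months base period to 16 February 2014 gives a deadline of 16 August 2017, before any tolling.
The written tolling agreement from 12 March 2016 to 3 November 2016 tolled the period for 236 days, extending the deadline to 9 April 2018.
None of the other events listed affects the running of the period under the stated rules.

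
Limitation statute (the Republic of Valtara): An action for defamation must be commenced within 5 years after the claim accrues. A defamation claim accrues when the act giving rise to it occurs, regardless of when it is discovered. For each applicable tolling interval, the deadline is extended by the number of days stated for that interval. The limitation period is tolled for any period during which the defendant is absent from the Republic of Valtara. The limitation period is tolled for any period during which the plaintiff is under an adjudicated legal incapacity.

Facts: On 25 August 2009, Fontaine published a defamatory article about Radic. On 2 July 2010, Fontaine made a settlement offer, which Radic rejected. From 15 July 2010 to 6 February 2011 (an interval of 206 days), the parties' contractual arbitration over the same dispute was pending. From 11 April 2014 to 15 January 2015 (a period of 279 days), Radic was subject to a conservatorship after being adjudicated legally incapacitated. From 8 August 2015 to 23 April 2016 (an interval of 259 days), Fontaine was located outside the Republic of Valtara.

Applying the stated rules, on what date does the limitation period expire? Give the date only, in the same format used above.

31 May 2015

The claim accrued on 25 August 2009, when the wrongful act occurred.
Adding the 5 years base period to 25 August 2009 gives a deadline of 25 August 2014, before any tolling.
The period was tolled for 279 days by the plaintiff's legal incapacity (11 April 2014 to 15 January 2015), pushing the deadline to 31 May 2015.
The defendant's absence from the jurisdiction starting 8 August 2015 came too late — the period had run on 31 May 2015 — and so does not extend the deadline.
The pending related arbitration from 15 July 2010 to 6 February 2011 does not toll the period, because no stated rule makes a pending arbitration a tolling event.
Nothing else in the chronology tolls or restarts the period.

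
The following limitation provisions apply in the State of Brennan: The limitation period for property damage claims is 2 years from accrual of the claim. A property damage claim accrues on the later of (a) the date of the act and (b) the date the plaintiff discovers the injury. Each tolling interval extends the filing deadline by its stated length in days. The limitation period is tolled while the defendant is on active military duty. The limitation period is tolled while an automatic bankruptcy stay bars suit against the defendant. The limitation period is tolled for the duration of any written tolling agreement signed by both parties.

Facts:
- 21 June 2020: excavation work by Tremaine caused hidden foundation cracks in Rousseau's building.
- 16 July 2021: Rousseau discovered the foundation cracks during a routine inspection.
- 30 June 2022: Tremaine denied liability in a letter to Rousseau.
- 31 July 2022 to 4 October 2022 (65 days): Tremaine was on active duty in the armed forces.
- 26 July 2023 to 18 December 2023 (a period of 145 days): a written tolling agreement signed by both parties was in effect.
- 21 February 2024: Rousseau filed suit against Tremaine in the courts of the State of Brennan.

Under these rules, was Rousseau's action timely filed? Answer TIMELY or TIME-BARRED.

Because discovery on 16 July 2021 post-dates the 21 June 2020 act, accrual under the later-of rule falls on 16 July 2021.
2 years from 16 July 2021 is 16 July 2023.
Because the defendant's active military service ran from 31 July 2022 to 4 October 2022, the deadline is extended by 65 days to 19 September 2023.
The period was tolled for 145 days by the written tolling agreement (26 July 2023 to 18 December 2023), pushing the deadline to 11 February 2024.
Nothing else in the chronology tolls or restarts the period.
The 21 February 2024 filing falls after the 11 February 2024 deadline; the claim is time-barred.

TIME-BARRED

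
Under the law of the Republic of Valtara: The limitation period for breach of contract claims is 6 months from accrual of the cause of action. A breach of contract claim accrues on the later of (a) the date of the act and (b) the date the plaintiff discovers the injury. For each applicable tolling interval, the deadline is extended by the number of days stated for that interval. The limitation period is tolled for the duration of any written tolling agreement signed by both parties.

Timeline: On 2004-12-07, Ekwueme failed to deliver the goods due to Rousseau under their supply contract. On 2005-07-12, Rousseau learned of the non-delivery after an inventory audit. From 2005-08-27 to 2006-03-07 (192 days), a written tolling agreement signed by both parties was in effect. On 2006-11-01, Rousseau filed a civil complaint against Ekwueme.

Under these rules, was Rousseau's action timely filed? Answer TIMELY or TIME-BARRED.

Taking the later of the act (2004-12-07) and discovery (2005-07-12), the claim accrued on 2005-07-12.
6 months from 2005-07-12 is 2006-01-12.
The period was tolled for 192 days by the written tolling agreement (2005-08-27 to 2006-03-07), pushing the deadline to 2006-07-23.
The 2006-11-01 filing falls after the 2006-07-23 deadline; the claim is time-barred.

TIME-BARRED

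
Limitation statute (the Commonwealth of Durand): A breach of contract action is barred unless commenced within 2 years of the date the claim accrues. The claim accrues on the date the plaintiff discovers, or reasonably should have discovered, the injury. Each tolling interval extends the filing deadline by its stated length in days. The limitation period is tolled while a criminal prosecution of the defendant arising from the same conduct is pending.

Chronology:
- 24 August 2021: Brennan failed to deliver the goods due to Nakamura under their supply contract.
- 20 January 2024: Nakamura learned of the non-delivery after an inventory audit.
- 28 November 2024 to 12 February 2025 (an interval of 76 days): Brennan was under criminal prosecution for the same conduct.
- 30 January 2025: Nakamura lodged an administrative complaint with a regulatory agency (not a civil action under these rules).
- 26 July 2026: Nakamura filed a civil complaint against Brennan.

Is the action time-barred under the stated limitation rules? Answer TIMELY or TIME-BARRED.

Under the discovery rule, the claim accrued on 20 January 2024, when Nakamura discovered the injury — not on the 24 August 2021 date of the underlying act.
Adding the 2 years base period to 20 January 2024 gives a deadline of 20 January 2026, before any tolling.
Because the pending criminal prosecution ran from 28 November 2024 to 12 February 2025, the deadline is extended by 76 days to 6 April 2026.
None of the other events listed affects the running of the period under the stated rules.
The 26 July 2026 filing falls after the 6 April 2026 deadline; the claim is time-barred.

TIME-BARRED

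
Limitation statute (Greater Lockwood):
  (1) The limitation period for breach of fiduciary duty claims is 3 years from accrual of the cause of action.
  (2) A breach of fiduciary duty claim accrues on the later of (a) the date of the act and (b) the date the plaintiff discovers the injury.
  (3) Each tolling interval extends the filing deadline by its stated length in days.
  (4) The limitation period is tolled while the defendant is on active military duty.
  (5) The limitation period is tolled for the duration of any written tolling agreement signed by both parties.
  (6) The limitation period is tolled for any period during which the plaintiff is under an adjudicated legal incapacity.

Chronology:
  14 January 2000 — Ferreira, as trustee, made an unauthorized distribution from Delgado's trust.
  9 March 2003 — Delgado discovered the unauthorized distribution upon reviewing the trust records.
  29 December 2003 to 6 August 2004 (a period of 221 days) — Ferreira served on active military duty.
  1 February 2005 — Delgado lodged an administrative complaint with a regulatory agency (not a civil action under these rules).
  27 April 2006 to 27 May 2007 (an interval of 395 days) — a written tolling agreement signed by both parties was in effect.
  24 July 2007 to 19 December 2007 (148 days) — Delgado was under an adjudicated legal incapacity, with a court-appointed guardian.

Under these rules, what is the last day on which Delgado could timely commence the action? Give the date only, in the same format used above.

11 April 2008

Because discovery on 9 March 2003 post-dates the 14 January 2000 act, accrual under the later-of rule falls on 9 March 2003.
Adding the 3 years base period to 9 March 2003 gives a deadline of 9 March 2006, before any tolling.
Because the defendant's active military service ran from 29 December 2003 to 6 August 2004, the deadline is extended by 221 days to 16 October 2006.
The period was tolled for 395 days by the written tolling agreement (27 April 2006 to 27 May 2007), pushing the deadline to 15 November 2007.
The plaintiff's legal incapacity from 24 July 2007 to 19 December 2007 tolled the period for 148 days, extending the deadline to 11 April 2008.
None of the other events listed affects the running of the period under the stated rules.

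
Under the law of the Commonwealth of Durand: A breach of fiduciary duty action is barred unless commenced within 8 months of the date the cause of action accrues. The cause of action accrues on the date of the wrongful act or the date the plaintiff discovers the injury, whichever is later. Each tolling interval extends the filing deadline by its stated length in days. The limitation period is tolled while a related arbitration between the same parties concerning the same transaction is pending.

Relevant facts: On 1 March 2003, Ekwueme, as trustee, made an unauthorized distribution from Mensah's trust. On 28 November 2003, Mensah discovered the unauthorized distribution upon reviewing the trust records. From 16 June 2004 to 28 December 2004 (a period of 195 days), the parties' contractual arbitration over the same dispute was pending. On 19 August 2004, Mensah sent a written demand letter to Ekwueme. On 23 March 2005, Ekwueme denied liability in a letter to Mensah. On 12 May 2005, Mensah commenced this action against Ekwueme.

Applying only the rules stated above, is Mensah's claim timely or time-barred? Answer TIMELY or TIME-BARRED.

TIME-BARRED

The claim accrued on 28 November 2003 — the later of the 1 March 2003 act and the 28 November 2003 discovery.
The untolled deadline — 8 months after 28 November 2003 — is 28 July 2004.
The pending related arbitration from 16 June 2004 to 28 December 2004 tolled the period for 195 days, extending the deadline to 8 February 2005.
The other events in the timeline have no effect on the limitation period under the stated rules.
The 12 May 2005 filing falls after the 8 February 2005 deadline; the claim is time-barred.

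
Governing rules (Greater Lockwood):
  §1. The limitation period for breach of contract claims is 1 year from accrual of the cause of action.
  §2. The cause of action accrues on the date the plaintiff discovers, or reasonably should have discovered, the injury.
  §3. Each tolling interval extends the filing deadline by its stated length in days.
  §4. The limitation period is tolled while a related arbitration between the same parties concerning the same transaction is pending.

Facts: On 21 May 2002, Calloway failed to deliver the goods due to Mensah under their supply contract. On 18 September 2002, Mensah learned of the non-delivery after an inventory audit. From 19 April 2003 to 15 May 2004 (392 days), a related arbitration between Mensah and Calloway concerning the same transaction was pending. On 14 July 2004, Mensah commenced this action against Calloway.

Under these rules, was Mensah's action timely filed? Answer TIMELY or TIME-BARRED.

The claim did not accrue until Mensah discovered the injury on 18 September 2002; the 21 May 2002 act date does not start the clock under the stated rule.
Adding the 1 year base period to 18 September 2002 gives a deadline of 18 September 2003, before any tolling.
The pending related arbitration from 19 April 2003 to 15 May 2004 tolled the period for 392 days, extending the deadline to 14 October 2004.
Mensah filed on 14 July 2004, before the 14 October 2004 deadline, so the action is timely.

TIMELY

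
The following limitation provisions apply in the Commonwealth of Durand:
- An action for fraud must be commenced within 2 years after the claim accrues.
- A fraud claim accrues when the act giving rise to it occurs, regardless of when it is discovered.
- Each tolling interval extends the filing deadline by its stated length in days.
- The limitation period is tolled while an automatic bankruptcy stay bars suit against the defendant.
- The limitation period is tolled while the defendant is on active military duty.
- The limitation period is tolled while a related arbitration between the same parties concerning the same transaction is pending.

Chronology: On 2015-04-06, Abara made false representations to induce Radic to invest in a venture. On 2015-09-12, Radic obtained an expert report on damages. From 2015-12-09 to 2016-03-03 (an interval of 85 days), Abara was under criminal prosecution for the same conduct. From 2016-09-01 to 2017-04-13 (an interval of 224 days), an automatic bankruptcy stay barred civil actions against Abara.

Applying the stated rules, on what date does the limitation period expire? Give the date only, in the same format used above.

2017-11-16

The claim accrued on 2015-04-06, when the wrongful act occurred.
Adding the 2 years base period to 2015-04-06 gives a deadline of 2017-04-06, before any tolling.
The period was tolled for 224 days by the automatic bankruptcy stay (2016-09-01 to 2017-04-13), pushing the deadline to 2017-11-16.
Although a criminal prosecution ran from 2015-12-09 to 2016-03-03, the stated rules do not make that a tolling event, so it is disregarded.
None of the other events listed affects the running of the period under the stated rules.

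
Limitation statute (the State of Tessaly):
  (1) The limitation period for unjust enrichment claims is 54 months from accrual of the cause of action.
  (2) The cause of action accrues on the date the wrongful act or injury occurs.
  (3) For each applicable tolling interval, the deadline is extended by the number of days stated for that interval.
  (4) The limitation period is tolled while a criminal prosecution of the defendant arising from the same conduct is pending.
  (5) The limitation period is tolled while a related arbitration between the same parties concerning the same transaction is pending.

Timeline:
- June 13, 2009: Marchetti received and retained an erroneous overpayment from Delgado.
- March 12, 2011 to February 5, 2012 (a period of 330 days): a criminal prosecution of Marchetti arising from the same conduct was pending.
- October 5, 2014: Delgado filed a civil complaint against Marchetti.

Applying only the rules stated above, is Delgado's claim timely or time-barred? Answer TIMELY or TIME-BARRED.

The claim accrued on June 13, 2009, when the wrongful act occurred.
Adding the 54 months base period to June 13, 2009 gives a deadline of December 13, 2013, before any tolling.
The pending criminal prosecution from March 12, 2011 to February 5, 2012 tolled the period for 330 days, extending the deadline to November 8, 2014.
Filing on October 5, 2014 beat the November 8, 2014 deadline — the action is timely.

TIMELY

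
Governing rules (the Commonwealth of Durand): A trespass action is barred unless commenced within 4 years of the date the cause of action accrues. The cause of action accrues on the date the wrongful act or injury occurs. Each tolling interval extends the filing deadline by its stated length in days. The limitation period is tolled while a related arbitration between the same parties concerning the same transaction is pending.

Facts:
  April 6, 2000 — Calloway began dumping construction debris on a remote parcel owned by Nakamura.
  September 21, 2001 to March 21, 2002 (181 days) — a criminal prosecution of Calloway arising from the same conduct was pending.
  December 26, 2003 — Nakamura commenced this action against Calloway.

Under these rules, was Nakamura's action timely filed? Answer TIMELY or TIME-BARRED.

The claim accrued on April 6, 2000, when the wrongful act occurred.
4 years from April 6, 2000 is April 6, 2004.
The pending criminal prosecution from September 21, 2001 to March 21, 2002 does not toll the period, because no stated rule makes a criminal prosecution a tolling event.
The December 26, 2003 filing precedes the April 6, 2004 deadline; the claim is timely.

TIMELY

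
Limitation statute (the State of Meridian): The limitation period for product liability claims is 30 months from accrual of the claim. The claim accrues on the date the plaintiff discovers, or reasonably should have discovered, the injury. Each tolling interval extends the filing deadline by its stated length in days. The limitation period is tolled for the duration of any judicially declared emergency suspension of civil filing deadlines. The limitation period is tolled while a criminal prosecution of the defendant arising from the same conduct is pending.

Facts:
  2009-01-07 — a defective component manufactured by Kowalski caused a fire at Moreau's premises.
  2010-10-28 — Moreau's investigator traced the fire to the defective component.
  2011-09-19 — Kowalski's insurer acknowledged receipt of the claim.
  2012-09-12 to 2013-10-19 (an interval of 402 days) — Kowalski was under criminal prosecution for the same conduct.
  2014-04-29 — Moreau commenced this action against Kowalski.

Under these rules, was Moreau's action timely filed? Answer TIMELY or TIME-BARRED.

TIMELY

Accrual is tied to discovery, so the period began on 2010-10-28 rather than on 2009-01-07 when the act occurred.
Adding the 30 months base period to 2010-10-28 gives a deadline of 2013-04-28, before any tolling.
The period was tolled for 402 days by the pending criminal prosecution (2012-09-12 to 2013-10-19), pushing the deadline to 2014-06-04.
None of the other events listed affects the running of the period under the stated rules.
The 2014-04-29 filing precedes the 2014-06-04 deadline; the claim is timely.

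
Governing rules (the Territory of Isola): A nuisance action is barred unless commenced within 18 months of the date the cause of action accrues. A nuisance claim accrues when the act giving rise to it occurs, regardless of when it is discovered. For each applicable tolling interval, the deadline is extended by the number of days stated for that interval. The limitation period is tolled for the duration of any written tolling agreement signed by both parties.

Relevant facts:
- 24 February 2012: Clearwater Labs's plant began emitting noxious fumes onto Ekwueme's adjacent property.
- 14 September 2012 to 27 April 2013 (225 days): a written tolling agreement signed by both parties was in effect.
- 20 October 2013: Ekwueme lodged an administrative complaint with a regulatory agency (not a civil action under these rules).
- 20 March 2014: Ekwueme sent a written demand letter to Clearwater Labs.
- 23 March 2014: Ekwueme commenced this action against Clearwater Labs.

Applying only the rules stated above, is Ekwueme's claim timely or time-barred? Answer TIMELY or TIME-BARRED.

TIMELY

The claim accrued on 24 February 2012, when the wrongful act occurred.
Adding the 18 months base period to 24 February 2012 gives a deadline of 24 August 2013, before any tolling.
The period was tolled for 225 days by the written tolling agreement (14 September 2012 to 27 April 2013), pushing the deadline to 6 April 2014.
The other events in the timeline have no effect on the limitation period under the stated rules.
Filing on 23 March 2014 beat the 6 April 2014 deadline — the action is timely.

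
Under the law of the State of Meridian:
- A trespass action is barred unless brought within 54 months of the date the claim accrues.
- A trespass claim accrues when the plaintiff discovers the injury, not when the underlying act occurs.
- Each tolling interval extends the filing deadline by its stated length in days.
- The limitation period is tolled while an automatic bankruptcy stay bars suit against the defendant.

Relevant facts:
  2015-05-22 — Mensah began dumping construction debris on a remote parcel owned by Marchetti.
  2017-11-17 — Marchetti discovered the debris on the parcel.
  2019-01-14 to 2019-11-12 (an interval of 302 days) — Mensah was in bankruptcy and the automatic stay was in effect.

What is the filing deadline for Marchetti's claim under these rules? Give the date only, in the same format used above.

2023-03-15

Under the discovery rule, the claim accrued on 2017-11-17, when Marchetti discovered the injury — not on the 2015-05-22 date of the underlying act.
Adding the 54 months base period to 2017-11-17 gives a deadline of 2022-05-17, before any tolling.
The period was tolled for 302 days by the automatic bankruptcy stay (2019-01-14 to 2019-11-12), pushing the deadline to 2023-03-15.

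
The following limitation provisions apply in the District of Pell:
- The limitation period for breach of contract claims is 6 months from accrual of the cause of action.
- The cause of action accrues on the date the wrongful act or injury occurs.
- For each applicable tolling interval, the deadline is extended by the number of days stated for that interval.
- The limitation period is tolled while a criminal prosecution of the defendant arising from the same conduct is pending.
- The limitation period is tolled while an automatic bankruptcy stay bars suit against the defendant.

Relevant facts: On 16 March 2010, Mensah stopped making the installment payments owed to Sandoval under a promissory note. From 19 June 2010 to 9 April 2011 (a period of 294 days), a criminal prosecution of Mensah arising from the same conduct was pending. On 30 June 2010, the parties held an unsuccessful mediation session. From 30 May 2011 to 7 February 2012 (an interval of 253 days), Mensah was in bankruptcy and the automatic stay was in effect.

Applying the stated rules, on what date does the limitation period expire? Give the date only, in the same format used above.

16 March 2012

The cause of action accrued on 16 March 2010, the date of the act.
6 months from 16 March 2010 is 16 September 2010.
Because the pending criminal prosecution ran from 19 June 2010 to 9 April 2011, the deadline is extended by 294 days to 7 July 2011.
The period was tolled for 253 days by the automatic bankruptcy stay (30 May 2011 to 7 February 2012), pushing the deadline to 16 March 2012.
The other events in the timeline have no effect on the limitation period under the stated rules.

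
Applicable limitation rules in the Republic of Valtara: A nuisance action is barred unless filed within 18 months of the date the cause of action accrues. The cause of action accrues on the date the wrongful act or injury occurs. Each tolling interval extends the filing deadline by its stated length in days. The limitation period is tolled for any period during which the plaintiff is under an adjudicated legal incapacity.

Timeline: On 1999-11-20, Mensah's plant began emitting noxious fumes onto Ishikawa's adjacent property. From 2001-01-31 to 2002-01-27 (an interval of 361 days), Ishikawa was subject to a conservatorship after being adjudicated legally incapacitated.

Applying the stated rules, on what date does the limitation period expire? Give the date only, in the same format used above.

The cause of action accrued on 1999-11-20, the date of the act.
The untolled deadline — 18 months after 1999-11-20 — is 2001-05-20.
The plaintiff's legal incapacity from 2001-01-31 to 2002-01-27 tolled the period for 361 days, extending the deadline to 2002-05-16.

2002-05-16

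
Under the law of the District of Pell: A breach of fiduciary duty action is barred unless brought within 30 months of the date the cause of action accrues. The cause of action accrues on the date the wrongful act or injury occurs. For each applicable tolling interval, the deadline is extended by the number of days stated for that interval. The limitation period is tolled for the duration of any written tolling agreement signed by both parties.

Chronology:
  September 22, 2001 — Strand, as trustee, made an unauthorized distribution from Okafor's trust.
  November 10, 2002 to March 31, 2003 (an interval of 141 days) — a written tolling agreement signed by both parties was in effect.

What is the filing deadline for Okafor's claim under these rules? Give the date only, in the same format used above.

August 10, 2004

The claim accrued on September 22, 2001, when the wrongful act occurred.
The untolled deadline — 30 months after September 22, 2001 — is March 22, 2004.
The written tolling agreement from November 10, 2002 to March 31, 2003 tolled the period for 141 days, extending the deadline to August 10, 2004.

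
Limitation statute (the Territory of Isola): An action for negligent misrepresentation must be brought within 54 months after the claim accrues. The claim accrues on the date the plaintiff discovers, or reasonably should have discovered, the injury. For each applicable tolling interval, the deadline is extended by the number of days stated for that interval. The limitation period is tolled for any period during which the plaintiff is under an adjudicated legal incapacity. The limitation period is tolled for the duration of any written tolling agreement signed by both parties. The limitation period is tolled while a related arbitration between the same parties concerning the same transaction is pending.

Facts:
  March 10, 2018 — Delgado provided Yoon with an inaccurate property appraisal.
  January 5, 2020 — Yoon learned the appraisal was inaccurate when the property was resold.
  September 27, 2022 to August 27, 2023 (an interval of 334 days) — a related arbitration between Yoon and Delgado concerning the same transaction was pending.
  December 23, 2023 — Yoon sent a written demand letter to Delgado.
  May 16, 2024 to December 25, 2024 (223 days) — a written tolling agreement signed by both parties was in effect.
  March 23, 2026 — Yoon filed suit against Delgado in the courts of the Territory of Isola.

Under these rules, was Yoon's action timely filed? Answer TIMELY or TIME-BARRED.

Under the discovery rule, the claim accrued on January 5, 2020, when Yoon discovered the injury — not on the March 10, 2018 date of the underlying act.
Adding the 54 months base period to January 5, 2020 gives a deadline of July 5, 2024, before any tolling.
The period was tolled for 334 days by the pending related arbitration (September 27, 2022 to August 27, 2023), pushing the deadline to June 4, 2025.
Because the written tolling agreement ran from May 16, 2024 to December 25, 2024, the deadline is extended by 223 days to January 13, 2026.
None of the other events listed affects the running of the period under the stated rules.
The March 23, 2026 filing falls after the January 13, 2026 deadline; the claim is time-barred.

TIME-BARRED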